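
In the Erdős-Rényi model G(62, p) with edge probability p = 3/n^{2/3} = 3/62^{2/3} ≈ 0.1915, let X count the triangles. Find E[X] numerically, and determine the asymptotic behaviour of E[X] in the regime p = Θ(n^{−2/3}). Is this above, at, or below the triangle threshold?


Number of potential triangles: C(62, 3) = 37820.
Each occurs with probability p³ ≈ (0.1915)³ ≈ 7.023933e-03.
By linearity: E[X] = C(62, 3)·p³ ≈ 37820 · 7.023933e-03 ≈ 265.6452.
Since α = 2/3 < 1, p = c/n^{2/3} ≫ 1/n is above the triangle threshold p ~ 1/n. Asymptotically E[X] ~ (c³/6)·n^{3(1−α)} = (3³/6)·n^{1} → ∞; triangles are abundant w.h.p.

E[X] ≈ 265.6452; in regime p = Θ(1/n^{2/3}) E[X] diverges (above the triangle threshold p ~ 1/n).


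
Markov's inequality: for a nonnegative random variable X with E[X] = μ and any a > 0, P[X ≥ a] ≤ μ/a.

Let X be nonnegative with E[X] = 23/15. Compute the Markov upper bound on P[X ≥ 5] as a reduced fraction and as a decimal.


μ = E[X] = 23/15, a = 5.
Markov: P[X ≥ 5] ≤ μ/a = (23/15)/5 = 23/75.
Numerically: ≈ 0.306667.
(Since a = 5 > μ = 1.533333, the bound 23/75 is < 1 and informative.)

P[X ≥ 5] ≤ 23/75 ≈ 0.306667.


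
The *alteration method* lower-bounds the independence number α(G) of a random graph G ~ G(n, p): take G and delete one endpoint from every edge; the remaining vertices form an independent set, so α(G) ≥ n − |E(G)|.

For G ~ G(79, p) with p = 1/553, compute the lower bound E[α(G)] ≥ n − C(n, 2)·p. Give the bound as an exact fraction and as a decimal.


E[|E(G)|] = C(79, 2)·p = 3081 · (1/553) = 39/7.
E[α(G)] ≥ n − E[|E(G)|] = 79 − 39/7 = 514/7.
Numerically: ≈ 73.4286.
(This is only a lower bound; the true E[α(G)] may be larger.)

E[α(G)] ≥ 514/7 ≈ 73.4286.


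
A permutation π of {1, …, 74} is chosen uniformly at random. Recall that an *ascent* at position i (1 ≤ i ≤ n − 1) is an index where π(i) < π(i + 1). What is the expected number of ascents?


Write X = Σ X_I over i = 1, …, 73, with X_I the indicator of one ascent.
There are 73 indicators.
For each fixed i, the pair (π(i), π(i+1)) is a uniformly random ordered pair of distinct values from {1, …, 74}; by symmetry P[π(i) < π(i+1)] = 1/2.
By linearity: E[X] = 73 · (1/2) = (74 − 1) · (1/2) = 73/2 ≈ 36.50000.

E[X] = 73/2 = 36.50000.


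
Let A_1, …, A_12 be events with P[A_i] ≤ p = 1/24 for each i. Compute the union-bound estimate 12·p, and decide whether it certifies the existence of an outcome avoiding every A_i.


Union bound: P[∪_{i=1}^{12} A_i] ≤ Σ_i P[A_i] ≤ 12·p = 12·(1/24) = 1/2.
Numerically: 1/2 ≈ 0.5000000.
Is 1/2 < 1? YES.
Since P[∪ A_i] ≤ 1/2 < 1, the complement has P[∩ A_i^c] ≥ 1 − 1/2 = 1/2 > 0, so some outcome avoids every A_i.

12·p = 1/2 ≈ 0.5000000; existence CERTIFIED by the union bound.


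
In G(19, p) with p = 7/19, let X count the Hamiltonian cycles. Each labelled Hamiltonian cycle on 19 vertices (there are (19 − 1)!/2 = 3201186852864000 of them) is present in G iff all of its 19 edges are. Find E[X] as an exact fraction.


K_19 has (19 − 1)!/2 = 3201186852864000 labelled Hamiltonian cycles.
For each such Hamiltonian cycle H, let X_H = 1 if all 19 edges of H are present in G. Then P[X_H = 1] = p^{19} = (7/19)^{19} = 11398895185373143/1978419655660313589123979.
Summing the indicators: E[X] = Σ_H E[X_H] = 3201186852864000 · p^{19} = 3201186852864000 · 11398895185373143/1978419655660313589123979 = 36489993404591253525678231552000/1978419655660313589123979.
Numerically: E[X] ≈ 1.8444e+07.

E[X] = 3201186852864000 · (7/19)^{19} = 36489993404591253525678231552000/1978419655660313589123979 ≈ 1.8444e+07.


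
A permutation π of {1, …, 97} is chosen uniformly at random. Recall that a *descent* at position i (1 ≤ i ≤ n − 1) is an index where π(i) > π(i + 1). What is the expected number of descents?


Write X = Σ X_I over i = 1, …, 96, with X_I the indicator of one descent.
There are 96 indicators.
For each fixed i, the pair (π(i), π(i+1)) is a uniformly random ordered pair of distinct values from {1, …, 97}; by symmetry P[π(i) > π(i+1)] = 1/2.
By linearity: E[X] = 96 · (1/2) = (97 − 1) · (1/2) = 48 ≈ 48.000000.

E[X] = 48 = 48.000000.


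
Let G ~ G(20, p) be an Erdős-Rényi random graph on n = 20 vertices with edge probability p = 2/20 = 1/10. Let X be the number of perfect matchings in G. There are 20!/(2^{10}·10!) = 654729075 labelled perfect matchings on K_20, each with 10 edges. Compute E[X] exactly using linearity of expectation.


K_20 has 20!/(2^{10}·10!) = 654729075 labelled perfect matchings.
For each such perfect matching H, let X_H = 1 if all 10 edges of H are present in G. Then P[X_H = 1] = p^{10} = (1/10)^{10} = 1/10000000000.
Summing the indicators: E[X] = Σ_H E[X_H] = 654729075 · p^{10} = 654729075 · 1/10000000000 = 26189163/400000000.
Numerically: E[X] ≈ 0.0655.

E[X] = 654729075 · (1/10)^{10} = 26189163/400000000 ≈ 0.0655.


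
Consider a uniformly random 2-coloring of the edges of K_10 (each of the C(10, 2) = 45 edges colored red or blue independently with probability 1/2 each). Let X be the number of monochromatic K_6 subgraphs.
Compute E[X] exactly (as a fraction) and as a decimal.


Let X = Σ_S X_S over the C(10, 6) = 210 subsets S of size 6, where X_S = 1 if the K_6 on S is monochromatic.
For a fixed S, the K_6 on S has C(6, 2) = 15 edges. P[all 15 edges red] = (1/2)^15, and likewise for blue, so P[monochromatic] = 2·(1/2)^15 = 2^{1 − 15} = 1/16384.
By linearity: E[X] = C(10, 6) · 2^{1 − 15} = 210 · 1/16384 = 105/8192.
Numerically: E[X] ≈ 0.0128.

E[X] = C(10,6)·2^(1−C(6,2)) = 105/8192 ≈ 0.0128.


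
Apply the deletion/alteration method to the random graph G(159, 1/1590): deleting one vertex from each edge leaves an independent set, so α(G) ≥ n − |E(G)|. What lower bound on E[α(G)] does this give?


E[|E(G)|] = C(159, 2)·p = 12561 · (1/1590) = 79/10.
E[α(G)] ≥ n − E[|E(G)|] = 159 − 79/10 = 1511/10.
Numerically: ≈ 151.100000.
(This is only a lower bound; the true E[α(G)] may be larger.)

E[α(G)] ≥ 1511/10 ≈ 151.100000.


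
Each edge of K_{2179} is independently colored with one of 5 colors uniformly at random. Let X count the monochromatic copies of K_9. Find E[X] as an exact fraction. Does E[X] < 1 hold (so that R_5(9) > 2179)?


E[X] = C(2179, 9) · 5^{1 − 36} = 3001701930880099538508560 · 5^{−35} = 3001701930880099538508560/2910383045673370361328125.
As a reduced fraction: E[X] = 600340386176019907701712/582076609134674072265625 ≈ 1.031377.
Is E[X] < 1? NO.
Since E[X] ≥ 1, the first-moment bound is inconclusive at n = 2179; it does NOT by itself certify R_5(9) > 2179.

E[X] = 600340386176019907701712/582076609134674072265625 ≈ 1.031377; E[X] ≥ 1; first-moment method inconclusive here.


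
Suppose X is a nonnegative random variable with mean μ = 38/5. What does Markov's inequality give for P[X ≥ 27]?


μ = E[X] = 38/5, a = 27.
Markov: P[X ≥ 27] ≤ μ/a = (38/5)/27 = 38/135.
Numerically: ≈ 0.281.
(Since a = 27 > μ = 7.600, the bound 38/135 is < 1 and informative.)

P[X ≥ 27] ≤ 38/135 ≈ 0.281.


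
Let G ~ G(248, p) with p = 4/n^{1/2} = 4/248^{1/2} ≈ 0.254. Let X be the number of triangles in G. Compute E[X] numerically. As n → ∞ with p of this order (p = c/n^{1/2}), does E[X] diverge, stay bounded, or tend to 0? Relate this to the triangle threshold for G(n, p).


Number of potential triangles: C(248, 3) = 2511496.
Each occurs with probability p³ ≈ (0.254)³ ≈ 1.63871132e-02.
By linearity: E[X] = C(248, 3)·p³ ≈ 2511496 · 1.63871132e-02 ≈ 41156.169156.
Since α = 1/2 < 1, p = c/n^{1/2} ≫ 1/n is above the triangle threshold p ~ 1/n. Asymptotically E[X] ~ (c³/6)·n^{3(1−α)} = (4³/6)·n^{1.5} → ∞; triangles are abundant w.h.p.

E[X] ≈ 41156.169156; in regime p = Θ(1/n^{1/2}) E[X] diverges (above the triangle threshold p ~ 1/n).


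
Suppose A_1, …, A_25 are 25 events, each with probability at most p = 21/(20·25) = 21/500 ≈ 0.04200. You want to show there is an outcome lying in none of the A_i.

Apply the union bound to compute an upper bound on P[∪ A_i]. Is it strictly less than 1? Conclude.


Union bound: P[∪_{i=1}^{25} A_i] ≤ Σ_i P[A_i] ≤ 25·p = 25·(21/500) = 21/20.
Numerically: 21/20 ≈ 1.05000.
Is 21/20 < 1? NO.
Since the bound 21/20 is ≥ 1, the union bound is uninformative here; it does NOT by itself certify existence.

25·p = 21/20 ≈ 1.05000; existence NOT certified by the union bound.


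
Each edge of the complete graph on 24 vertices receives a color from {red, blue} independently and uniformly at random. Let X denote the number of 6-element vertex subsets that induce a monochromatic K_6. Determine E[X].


Let X = Σ_S X_S over the C(24, 6) = 134596 subsets S of size 6, where X_S = 1 if the K_6 on S is monochromatic.
For a fixed S, the K_6 on S has C(6, 2) = 15 edges. P[all 15 edges red] = (1/2)^15, and likewise for blue, so P[monochromatic] = 2·(1/2)^15 = 2^{1 − 15} = 1/16384.
By linearity of expectation: E[X] = C(24, 6) · 2^{1 − 15} = 134596 · 1/16384 = 33649/4096.
Numerically: E[X] ≈ 8.2151.

E[X] = C(24,6)·2^(1−C(6,2)) = 33649/4096 ≈ 8.2151.


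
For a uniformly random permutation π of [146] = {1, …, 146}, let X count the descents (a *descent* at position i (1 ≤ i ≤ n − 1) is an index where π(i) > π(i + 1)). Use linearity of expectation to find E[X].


Write X = Σ X_I over i = 1, …, 145, with X_I the indicator of one descent.
There are 145 indicators.
For each fixed i, the pair (π(i), π(i+1)) is a uniformly random ordered pair of distinct values from {1, …, 146}; by symmetry P[π(i) > π(i+1)] = 1/2.
By linearity: E[X] = 145 · (1/2) = (146 − 1) · (1/2) = 145/2 ≈ 72.50000.

E[X] = 145/2 = 72.50000.


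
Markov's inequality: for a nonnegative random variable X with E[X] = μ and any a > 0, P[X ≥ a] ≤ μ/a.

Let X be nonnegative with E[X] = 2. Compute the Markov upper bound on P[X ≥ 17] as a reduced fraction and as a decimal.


μ = E[X] = 2, a = 17.
Markov: P[X ≥ 17] ≤ μ/a = (2)/17 = 2/17.
Numerically: ≈ 0.11765.
(Since a = 17 > μ = 2.00000, the bound 2/17 is < 1 and informative.)

P[X ≥ 17] ≤ 2/17 ≈ 0.11765.


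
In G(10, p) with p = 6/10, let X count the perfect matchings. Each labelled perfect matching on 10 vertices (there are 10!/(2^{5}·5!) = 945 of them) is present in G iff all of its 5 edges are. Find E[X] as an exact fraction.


K_10 has 10!/(2^{5}·5!) = 945 labelled perfect matchings.
For each such perfect matching H, let X_H = 1 if all 5 edges of H are present in G. Then P[X_H = 1] = p^{5} = (3/5)^{5} = 243/3125.
By linearity: E[X] = Σ_H E[X_H] = 945 · p^{5} = 945 · 243/3125 = 45927/625.
Numerically: E[X] ≈ 73.4832.

E[X] = 945 · (3/5)^{5} = 45927/625 ≈ 73.4832.


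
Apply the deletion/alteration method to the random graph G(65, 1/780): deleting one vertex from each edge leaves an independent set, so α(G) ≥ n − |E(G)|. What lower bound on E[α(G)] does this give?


E[|E(G)|] = C(65, 2)·p = 2080 · (1/780) = 8/3.
E[α(G)] ≥ n − E[|E(G)|] = 65 − 8/3 = 187/3.
Numerically: ≈ 62.333.
(This is only a lower bound; the true E[α(G)] may be larger.)

E[α(G)] ≥ 187/3 ≈ 62.333.


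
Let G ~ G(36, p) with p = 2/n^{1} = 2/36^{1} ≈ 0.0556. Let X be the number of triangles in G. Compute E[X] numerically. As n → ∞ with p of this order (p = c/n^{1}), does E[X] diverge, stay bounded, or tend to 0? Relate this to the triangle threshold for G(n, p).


Number of potential triangles: C(36, 3) = 7140.
Each occurs with probability p³ ≈ (0.0556)³ ≈ 1.71468e-04.
By linearity: E[X] = C(36, 3)·p³ ≈ 7140 · 1.71468e-04 ≈ 1.224.
Here α = 1, so p = 2/n is exactly at the triangle threshold p ~ 1/n. Asymptotically E[X] → c³/6 = 2³/6 = 4/3 ≈ 1.333, a bounded constant. In this regime the triangle count is asymptotically Poisson(c³/6).

E[X] ≈ 1.224; in regime p = Θ(1/n^{1}) E[X] stays bounded (at the triangle threshold p ~ 1/n).


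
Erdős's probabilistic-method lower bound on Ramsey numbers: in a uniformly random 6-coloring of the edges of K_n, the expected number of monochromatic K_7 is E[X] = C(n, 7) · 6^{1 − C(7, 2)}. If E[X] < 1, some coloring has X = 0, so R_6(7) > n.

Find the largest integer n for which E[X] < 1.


We need C(n, 7) · 6^{1 − 21} < 1, i.e. C(n, 7) < 6^{21 − 1} = 3656158440062976.
Check values of n near the boundary:
  n = 567: C(567, 7) = 3601671315933933; 3601671315933933 < 3656158440062976? YES
  n = 568: C(568, 7) = 3646611956239704; 3646611956239704 < 3656158440062976? YES
  n = 569: C(569, 7) = 3692032389858348; 3692032389858348 < 3656158440062976? NO
  n = 570: C(570, 7) = 3737936877831720; 3737936877831720 < 3656158440062976? NO
  n = 571: C(571, 7) = 3784329711421830; 3784329711421830 < 3656158440062976? NO
The largest n with C(n, 7) < 3656158440062976 is n = 568 (where E[X] = 16882462760369/16926659444736 ≈ 0.99739). Hence R_6(7) > 568, i.e. R_6(7) ≥ 569.

Largest n = 568; hence R_6(7) > 568.


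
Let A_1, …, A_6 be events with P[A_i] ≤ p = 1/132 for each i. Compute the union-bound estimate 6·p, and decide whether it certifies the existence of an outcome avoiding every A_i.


Union bound: P[∪_{i=1}^{6} A_i] ≤ Σ_i P[A_i] ≤ 6·p = 6·(1/132) = 1/22.
Numerically: 1/22 ≈ 0.045.
Is 1/22 < 1? YES.
Since P[∪ A_i] ≤ 1/22 < 1, the complement has P[∩ A_i^c] ≥ 1 − 1/22 = 21/22 > 0, so some outcome avoids every A_i.

6·p = 1/22 ≈ 0.045; existence CERTIFIED by the union bound.


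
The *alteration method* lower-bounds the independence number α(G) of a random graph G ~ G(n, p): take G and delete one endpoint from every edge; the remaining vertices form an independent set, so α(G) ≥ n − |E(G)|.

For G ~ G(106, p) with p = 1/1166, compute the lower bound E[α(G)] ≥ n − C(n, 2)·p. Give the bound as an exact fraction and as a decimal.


E[|E(G)|] = C(106, 2)·p = 5565 · (1/1166) = 105/22.
E[α(G)] ≥ n − E[|E(G)|] = 106 − 105/22 = 2227/22.
Numerically: ≈ 101.227273.
(This is only a lower bound; the true E[α(G)] may be larger.)

E[α(G)] ≥ 2227/22 ≈ 101.227273.


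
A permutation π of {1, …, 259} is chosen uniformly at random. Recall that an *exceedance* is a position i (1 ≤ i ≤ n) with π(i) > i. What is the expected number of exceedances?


Write X = Σ_{i=1}^{259} X_i, where X_i = 1_{π(i) > i}.
For each fixed i, π(i) is uniform over {1, …, 259} (marginal of a uniform permutation), so P[π(i) > i] = (n − i)/n. Summing: Σ_{i=1}^{259} (n − i)/n = (0 + 1 + … + 258)/259 = 259(259 − 1)/(2·259) = (259 − 1)/2.
Hence E[X] = Σ_{i=1}^{259} (259 − i)/259 = 129 ≈ 129.000000.

E[X] = 129 = 129.000000.


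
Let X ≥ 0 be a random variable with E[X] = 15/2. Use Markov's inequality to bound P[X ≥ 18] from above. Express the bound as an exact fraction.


μ = E[X] = 15/2, a = 18.
Markov: P[X ≥ 18] ≤ μ/a = (15/2)/18 = 5/12.
Numerically: ≈ 0.41667.
(Since a = 18 > μ = 7.50000, the bound 5/12 is < 1 and informative.)

P[X ≥ 18] ≤ 5/12 ≈ 0.41667.


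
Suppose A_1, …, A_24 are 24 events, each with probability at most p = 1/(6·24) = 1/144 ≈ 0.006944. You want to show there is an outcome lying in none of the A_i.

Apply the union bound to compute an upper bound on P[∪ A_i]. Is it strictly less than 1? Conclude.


Union bound: P[∪_{i=1}^{24} A_i] ≤ Σ_i P[A_i] ≤ 24·p = 24·(1/144) = 1/6.
Numerically: 1/6 ≈ 0.166667.
Is 1/6 < 1? YES.
Since P[∪ A_i] ≤ 1/6 < 1, the complement has P[∩ A_i^c] ≥ 1 − 1/6 = 5/6 > 0, so some outcome avoids every A_i.

24·p = 1/6 ≈ 0.166667; existence CERTIFIED by the union bound.


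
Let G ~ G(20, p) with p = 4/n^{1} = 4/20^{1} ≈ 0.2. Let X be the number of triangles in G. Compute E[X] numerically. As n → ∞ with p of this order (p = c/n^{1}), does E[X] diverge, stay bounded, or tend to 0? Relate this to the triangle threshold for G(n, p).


Number of potential triangles: C(20, 3) = 1140.
Each occurs with probability p³ ≈ (0.2)³ ≈ 8.0000000e-03.
By linearity: E[X] = C(20, 3)·p³ ≈ 1140 · 8.0000000e-03 ≈ 9.12000.
Here α = 1, so p = 4/n is exactly at the triangle threshold p ~ 1/n. Asymptotically E[X] → c³/6 = 4³/6 = 32/3 ≈ 10.66667, a bounded constant. In this regime the triangle count is asymptotically Poisson(c³/6).

E[X] ≈ 9.12000; in regime p = Θ(1/n^{1}) E[X] stays bounded (at the triangle threshold p ~ 1/n).


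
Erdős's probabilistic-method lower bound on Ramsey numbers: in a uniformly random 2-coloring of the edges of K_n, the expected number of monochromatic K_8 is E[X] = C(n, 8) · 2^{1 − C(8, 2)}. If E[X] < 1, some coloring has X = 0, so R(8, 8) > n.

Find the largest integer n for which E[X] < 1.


We need C(n, 8) · 2^{1 − 28} < 1, i.e. C(n, 8) < 2^{28 − 1} = 134217728.
Check values of n near the boundary:
  n = 41: C(41, 8) = 95548245; 95548245 < 134217728? YES
  n = 42: C(42, 8) = 118030185; 118030185 < 134217728? YES
  n = 43: C(43, 8) = 145008513; 145008513 < 134217728? NO
  n = 44: C(44, 8) = 177232627; 177232627 < 134217728? NO
The largest n with C(n, 8) < 134217728 is n = 42 (where E[X] = 118030185/134217728 ≈ 0.8793934). Hence R(8, 8) > 42, i.e. R(8, 8) ≥ 43.

Largest n = 42; hence R(8, 8) > 42.


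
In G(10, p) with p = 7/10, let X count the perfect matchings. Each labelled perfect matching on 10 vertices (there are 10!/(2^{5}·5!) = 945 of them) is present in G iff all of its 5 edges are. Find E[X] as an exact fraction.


K_10 has 10!/(2^{5}·5!) = 945 labelled perfect matchings.
For each such perfect matching H, let X_H = 1 if all 5 edges of H are present in G. Then P[X_H = 1] = p^{5} = (7/10)^{5} = 16807/100000.
By linearity of expectation: E[X] = Σ_H E[X_H] = 945 · p^{5} = 945 · 16807/100000 = 3176523/20000.
Numerically: E[X] ≈ 159.

E[X] = 945 · (7/10)^{5} = 3176523/20000 ≈ 159.


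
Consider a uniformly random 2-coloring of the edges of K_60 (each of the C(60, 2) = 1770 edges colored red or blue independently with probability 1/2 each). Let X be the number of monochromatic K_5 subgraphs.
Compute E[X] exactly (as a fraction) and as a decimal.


Let X = Σ_S X_S over the C(60, 5) = 5461512 subsets S of size 5, where X_S = 1 if the K_5 on S is monochromatic.
For a fixed S, the K_5 on S has C(5, 2) = 10 edges. P[all 10 edges red] = (1/2)^10, and likewise for blue, so P[monochromatic] = 2·(1/2)^10 = 2^{1 − 10} = 1/512.
By linearity of expectation: E[X] = C(60, 5) · 2^{1 − 10} = 5461512 · 1/512 = 682689/64.
Numerically: E[X] ≈ 10667.01562.

E[X] = C(60,5)·2^(1−C(5,2)) = 682689/64 ≈ 10667.01562.


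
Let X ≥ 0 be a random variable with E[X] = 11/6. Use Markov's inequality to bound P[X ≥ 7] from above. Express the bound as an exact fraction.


μ = E[X] = 11/6, a = 7.
Markov: P[X ≥ 7] ≤ μ/a = (11/6)/7 = 11/42.
Numerically: ≈ 0.262.
(Since a = 7 > μ = 1.833, the bound 11/42 is < 1 and informative.)

P[X ≥ 7] ≤ 11/42 ≈ 0.262.


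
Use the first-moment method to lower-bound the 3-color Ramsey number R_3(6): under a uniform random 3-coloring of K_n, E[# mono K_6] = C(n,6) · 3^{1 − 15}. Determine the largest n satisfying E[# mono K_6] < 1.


We need C(n, 6) · 3^{1 − 15} < 1, i.e. C(n, 6) < 3^{15 − 1} = 4782969.
Check values of n near the boundary:
  n = 36: C(36, 6) = 1947792; 1947792 < 4782969? YES
  n = 37: C(37, 6) = 2324784; 2324784 < 4782969? YES
  n = 38: C(38, 6) = 2760681; 2760681 < 4782969? YES
  n = 39: C(39, 6) = 3262623; 3262623 < 4782969? YES
  n = 40: C(40, 6) = 3838380; 3838380 < 4782969? YES
  n = 41: C(41, 6) = 4496388; 4496388 < 4782969? YES
  n = 42: C(42, 6) = 5245786; 5245786 < 4782969? NO
The largest n with C(n, 6) < 4782969 is n = 41 (where E[X] = 1498796/1594323 ≈ 0.94008). Hence R_3(6) > 41, i.e. R_3(6) ≥ 42.

Largest n = 41; hence R_3(6) > 41.


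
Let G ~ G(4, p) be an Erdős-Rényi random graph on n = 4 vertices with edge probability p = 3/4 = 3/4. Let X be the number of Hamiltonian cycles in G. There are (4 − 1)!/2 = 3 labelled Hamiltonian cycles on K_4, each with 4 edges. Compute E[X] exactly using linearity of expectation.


K_4 has (4 − 1)!/2 = 3 labelled Hamiltonian cycles.
For each such Hamiltonian cycle H, let X_H = 1 if all 4 edges of H are present in G. Then P[X_H = 1] = p^{4} = (3/4)^{4} = 81/256.
By linearity of expectation: E[X] = Σ_H E[X_H] = 3 · p^{4} = 3 · 81/256 = 243/256.
Numerically: E[X] ≈ 0.949.

E[X] = 3 · (3/4)^{4} = 243/256 ≈ 0.949.


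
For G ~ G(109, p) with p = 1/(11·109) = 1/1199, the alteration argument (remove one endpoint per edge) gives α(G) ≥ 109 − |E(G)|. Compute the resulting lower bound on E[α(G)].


E[|E(G)|] = C(109, 2)·p = 5886 · (1/1199) = 54/11.
E[α(G)] ≥ n − E[|E(G)|] = 109 − 54/11 = 1145/11.
Numerically: ≈ 104.091.
(This is only a lower bound; the true E[α(G)] may be larger.)

E[α(G)] ≥ 1145/11 ≈ 104.091.


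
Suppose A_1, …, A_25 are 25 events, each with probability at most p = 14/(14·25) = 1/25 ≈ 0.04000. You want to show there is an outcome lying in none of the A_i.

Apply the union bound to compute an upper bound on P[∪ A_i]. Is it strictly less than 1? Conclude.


Union bound: P[∪_{i=1}^{25} A_i] ≤ Σ_i P[A_i] ≤ 25·p = 25·(1/25) = 1.
Numerically: 1 ≈ 1.00000.
Is 1 < 1? NO.
Since the bound 1 is ≥ 1, the union bound is uninformative here; it does NOT by itself certify existence.

25·p = 1 ≈ 1.00000; existence NOT certified by the union bound.


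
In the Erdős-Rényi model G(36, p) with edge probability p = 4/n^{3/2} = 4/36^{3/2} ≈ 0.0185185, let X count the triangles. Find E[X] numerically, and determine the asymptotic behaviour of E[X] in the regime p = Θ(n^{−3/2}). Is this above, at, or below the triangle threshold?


Number of potential triangles: C(36, 3) = 7140.
Each occurs with probability p³ ≈ (0.0185185)³ ≈ 6.35065793e-06.
By linearity: E[X] = C(36, 3)·p³ ≈ 7140 · 6.35065793e-06 ≈ 0.045344.
Since α = 3/2 > 1, p = c/n^{3/2} = o(1/n) is below the triangle threshold p ~ 1/n. Asymptotically E[X] ~ (c³/6)·n^{3(1−α)} = (4³/6)·n^{-1.5} → 0, so by Markov's inequality G has no triangles w.h.p.

E[X] ≈ 0.045344; in regime p = Θ(1/n^{3/2}) E[X] tends to 0 (below the triangle threshold p ~ 1/n).


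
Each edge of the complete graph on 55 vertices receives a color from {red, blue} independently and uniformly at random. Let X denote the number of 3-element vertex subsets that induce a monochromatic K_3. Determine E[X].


Let X = Σ_S X_S over the C(55, 3) = 26235 subsets S of size 3, where X_S = 1 if the K_3 on S is monochromatic.
For a fixed S, the K_3 on S has C(3, 2) = 3 edges. P[all 3 edges red] = (1/2)^3, and likewise for blue, so P[monochromatic] = 2·(1/2)^3 = 2^{1 − 3} = 1/4.
By linearity of expectation: E[X] = C(55, 3) · 2^{1 − 3} = 26235 · 1/4 = 26235/4.
Numerically: E[X] ≈ 6558.750000.

E[X] = C(55,3)·2^(1−C(3,2)) = 26235/4 ≈ 6558.750000.


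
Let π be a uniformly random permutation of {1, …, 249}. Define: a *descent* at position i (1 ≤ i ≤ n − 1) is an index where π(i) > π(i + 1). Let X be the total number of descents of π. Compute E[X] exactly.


Write X = Σ X_I over i = 1, …, 248, with X_I the indicator of one descent.
There are 248 indicators.
For each fixed i, the pair (π(i), π(i+1)) is a uniformly random ordered pair of distinct values from {1, …, 249}; by symmetry P[π(i) > π(i+1)] = 1/2.
By linearity: E[X] = 248 · (1/2) = (249 − 1) · (1/2) = 124 ≈ 124.00000.

E[X] = 124 = 124.00000.


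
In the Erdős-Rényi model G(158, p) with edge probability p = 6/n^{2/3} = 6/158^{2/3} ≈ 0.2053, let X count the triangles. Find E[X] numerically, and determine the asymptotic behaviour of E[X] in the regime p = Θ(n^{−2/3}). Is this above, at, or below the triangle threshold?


Number of potential triangles: C(158, 3) = 644956.
Each occurs with probability p³ ≈ (0.2053)³ ≈ 8.652460e-03.
By linearity: E[X] = C(158, 3)·p³ ≈ 644956 · 8.652460e-03 ≈ 5580.4557.
Since α = 2/3 < 1, p = c/n^{2/3} ≫ 1/n is above the triangle threshold p ~ 1/n. Asymptotically E[X] ~ (c³/6)·n^{3(1−α)} = (6³/6)·n^{1} → ∞; triangles are abundant w.h.p.

E[X] ≈ 5580.4557; in regime p = Θ(1/n^{2/3}) E[X] diverges (above the triangle threshold p ~ 1/n).


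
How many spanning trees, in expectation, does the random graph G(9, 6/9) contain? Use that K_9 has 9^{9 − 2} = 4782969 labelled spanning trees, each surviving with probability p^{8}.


K_9 has 9^{9 − 2} = 4782969 labelled spanning trees.
For each such spanning tree H, let X_H = 1 if all 8 edges of H are present in G. Then P[X_H = 1] = p^{8} = (2/3)^{8} = 256/6561.
Summing the indicators: E[X] = Σ_H E[X_H] = 4782969 · p^{8} = 4782969 · 256/6561 = 186624.
Numerically: E[X] ≈ 186624.

E[X] = 4782969 · (2/3)^{8} = 186624 ≈ 186624.


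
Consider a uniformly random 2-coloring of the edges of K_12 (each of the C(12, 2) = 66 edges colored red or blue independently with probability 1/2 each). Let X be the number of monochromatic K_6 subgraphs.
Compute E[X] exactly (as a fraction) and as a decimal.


Let X = Σ_S X_S over the C(12, 6) = 924 subsets S of size 6, where X_S = 1 if the K_6 on S is monochromatic.
For a fixed S, the K_6 on S has C(6, 2) = 15 edges. P[all 15 edges red] = (1/2)^15, and likewise for blue, so P[monochromatic] = 2·(1/2)^15 = 2^{1 − 15} = 1/16384.
Summing: E[X] = C(12, 6) · 2^{1 − 15} = 924 · 1/16384 = 231/4096.
Numerically: E[X] ≈ 0.05640.

E[X] = C(12,6)·2^(1−C(6,2)) = 231/4096 ≈ 0.05640.


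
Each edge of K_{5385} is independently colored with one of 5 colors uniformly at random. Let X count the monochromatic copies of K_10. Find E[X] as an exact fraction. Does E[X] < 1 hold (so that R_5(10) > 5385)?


E[X] = C(5385, 10) · 5^{1 − 45} = 5603542957245638044321604098176 · 5^{−44} = 5603542957245638044321604098176/5684341886080801486968994140625.
As a reduced fraction: E[X] = 5603542957245638044321604098176/5684341886080801486968994140625 ≈ 0.985786.
Is E[X] < 1? YES.
Since E[X] < 1, there exists a 5-coloring of K_{5385} with no monochromatic K_10; hence R_5(10) > 5385.

E[X] = 5603542957245638044321604098176/5684341886080801486968994140625 ≈ 0.985786; E[X] < 1, so R_5(10) > 5385.


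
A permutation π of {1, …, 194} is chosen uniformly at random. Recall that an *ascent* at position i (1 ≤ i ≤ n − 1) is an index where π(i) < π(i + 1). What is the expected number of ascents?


Write X = Σ X_I over i = 1, …, 193, with X_I the indicator of one ascent.
There are 193 indicators.
For each fixed i, the pair (π(i), π(i+1)) is a uniformly random ordered pair of distinct values from {1, …, 194}; by symmetry P[π(i) < π(i+1)] = 1/2.
By linearity: E[X] = 193 · (1/2) = (194 − 1) · (1/2) = 193/2 ≈ 96.5000.

E[X] = 193/2 = 96.5000.


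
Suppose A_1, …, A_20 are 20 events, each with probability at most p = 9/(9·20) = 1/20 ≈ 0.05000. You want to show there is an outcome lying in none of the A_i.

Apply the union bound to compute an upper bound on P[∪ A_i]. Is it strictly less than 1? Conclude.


Union bound: P[∪_{i=1}^{20} A_i] ≤ Σ_i P[A_i] ≤ 20·p = 20·(1/20) = 1.
Numerically: 1 ≈ 1.00000.
Is 1 < 1? NO.
Since the bound 1 is ≥ 1, the union bound is uninformative here; it does NOT by itself certify existence.

20·p = 1 ≈ 1.00000; existence NOT certified by the union bound.


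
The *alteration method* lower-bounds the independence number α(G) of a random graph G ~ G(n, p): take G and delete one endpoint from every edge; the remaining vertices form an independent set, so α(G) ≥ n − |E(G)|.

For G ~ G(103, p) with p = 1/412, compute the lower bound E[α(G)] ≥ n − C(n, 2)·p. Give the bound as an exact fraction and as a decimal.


E[|E(G)|] = C(103, 2)·p = 5253 · (1/412) = 51/4.
E[α(G)] ≥ n − E[|E(G)|] = 103 − 51/4 = 361/4.
Numerically: ≈ 90.2500.
(This is only a lower bound; the true E[α(G)] may be larger.)

E[α(G)] ≥ 361/4 ≈ 90.2500.


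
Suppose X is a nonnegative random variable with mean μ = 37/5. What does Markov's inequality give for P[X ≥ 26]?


μ = E[X] = 37/5, a = 26.
Markov: P[X ≥ 26] ≤ μ/a = (37/5)/26 = 37/130.
Numerically: ≈ 0.284615.
(Since a = 26 > μ = 7.400000, the bound 37/130 is < 1 and informative.)

P[X ≥ 26] ≤ 37/130 ≈ 0.284615.


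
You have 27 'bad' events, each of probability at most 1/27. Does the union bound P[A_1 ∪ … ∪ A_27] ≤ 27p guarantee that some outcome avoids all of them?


Union bound: P[∪_{i=1}^{27} A_i] ≤ Σ_i P[A_i] ≤ 27·p = 27·(1/27) = 1.
Numerically: 1 ≈ 1.0000000.
Is 1 < 1? NO.
Since the bound 1 is ≥ 1, the union bound is uninformative here; it does NOT by itself certify existence.

27·p = 1 ≈ 1.0000000; existence NOT certified by the union bound.


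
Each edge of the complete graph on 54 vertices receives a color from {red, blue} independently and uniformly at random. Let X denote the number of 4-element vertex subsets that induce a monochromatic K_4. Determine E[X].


Let X = Σ_S X_S over the C(54, 4) = 316251 subsets S of size 4, where X_S = 1 if the K_4 on S is monochromatic.
For a fixed S, the K_4 on S has C(4, 2) = 6 edges. P[all 6 edges red] = (1/2)^6, and likewise for blue, so P[monochromatic] = 2·(1/2)^6 = 2^{1 − 6} = 1/32.
By linearity of expectation: E[X] = C(54, 4) · 2^{1 − 6} = 316251 · 1/32 = 316251/32.
Numerically: E[X] ≈ 9882.844.

E[X] = C(54,4)·2^(1−C(4,2)) = 316251/32 ≈ 9882.844.


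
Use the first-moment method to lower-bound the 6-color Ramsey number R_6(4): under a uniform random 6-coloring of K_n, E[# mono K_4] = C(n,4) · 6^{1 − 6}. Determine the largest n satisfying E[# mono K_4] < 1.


We need C(n, 4) · 6^{1 − 6} < 1, i.e. C(n, 4) < 6^{6 − 1} = 7776.
Check values of n near the boundary:
  n = 18: C(18, 4) = 3060; 3060 < 7776? YES
  n = 19: C(19, 4) = 3876; 3876 < 7776? YES
  n = 20: C(20, 4) = 4845; 4845 < 7776? YES
  n = 21: C(21, 4) = 5985; 5985 < 7776? YES
  n = 22: C(22, 4) = 7315; 7315 < 7776? YES
  n = 23: C(23, 4) = 8855; 8855 < 7776? NO
The largest n with C(n, 4) < 7776 is n = 22 (where E[X] = 7315/7776 ≈ 0.9407). Hence R_6(4) > 22, i.e. R_6(4) ≥ 23.

Largest n = 22; hence R_6(4) > 22.


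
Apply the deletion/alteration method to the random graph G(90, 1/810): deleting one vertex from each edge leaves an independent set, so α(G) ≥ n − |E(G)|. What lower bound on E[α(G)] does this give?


E[|E(G)|] = C(90, 2)·p = 4005 · (1/810) = 89/18.
E[α(G)] ≥ n − E[|E(G)|] = 90 − 89/18 = 1531/18.
Numerically: ≈ 85.05556.
(This is only a lower bound; the true E[α(G)] may be larger.)

E[α(G)] ≥ 1531/18 ≈ 85.05556.


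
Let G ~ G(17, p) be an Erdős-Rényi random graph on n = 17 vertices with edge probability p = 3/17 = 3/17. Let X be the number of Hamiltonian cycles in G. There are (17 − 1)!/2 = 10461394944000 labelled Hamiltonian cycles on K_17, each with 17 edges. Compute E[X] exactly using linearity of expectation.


K_17 has (17 − 1)!/2 = 10461394944000 labelled Hamiltonian cycles.
For each such Hamiltonian cycle H, let X_H = 1 if all 17 edges of H are present in G. Then P[X_H = 1] = p^{17} = (3/17)^{17} = 129140163/827240261886336764177.
By linearity: E[X] = Σ_H E[X_H] = 10461394944000 · p^{17} = 10461394944000 · 129140163/827240261886336764177 = 1350986248275535872000/827240261886336764177.
Numerically: E[X] ≈ 1.63.

E[X] = 10461394944000 · (3/17)^{17} = 1350986248275535872000/827240261886336764177 ≈ 1.63.


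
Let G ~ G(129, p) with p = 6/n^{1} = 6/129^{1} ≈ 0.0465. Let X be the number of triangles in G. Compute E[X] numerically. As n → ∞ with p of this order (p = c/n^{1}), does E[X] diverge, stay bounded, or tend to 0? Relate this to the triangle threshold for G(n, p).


Number of potential triangles: C(129, 3) = 349504.
Each occurs with probability p³ ≈ (0.0465)³ ≈ 1.00620e-04.
By linearity: E[X] = C(129, 3)·p³ ≈ 349504 · 1.00620e-04 ≈ 35.167.
Here α = 1, so p = 6/n is exactly at the triangle threshold p ~ 1/n. Asymptotically E[X] → c³/6 = 6³/6 = 36 ≈ 36.000, a bounded constant. In this regime the triangle count is asymptotically Poisson(c³/6).

E[X] ≈ 35.167; in regime p = Θ(1/n^{1}) E[X] stays bounded (at the triangle threshold p ~ 1/n).


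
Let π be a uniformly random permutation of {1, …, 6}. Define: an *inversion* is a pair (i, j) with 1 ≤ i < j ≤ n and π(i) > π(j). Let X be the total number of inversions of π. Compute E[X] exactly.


Write X = Σ X_I over the C(6, 2) = 15 pairs i < j, with X_I the indicator of one inversion.
There are 15 indicators.
For each fixed pair i < j, the values π(i) and π(j) are two distinct elements of {1, …, 6} in uniformly random order; by symmetry P[π(i) > π(j)] = 1/2.
By linearity: E[X] = 15 · (1/2) = C(6, 2) · (1/2) = 15/2 = 15/2 ≈ 7.50000.

E[X] = 15/2 = 7.50000.


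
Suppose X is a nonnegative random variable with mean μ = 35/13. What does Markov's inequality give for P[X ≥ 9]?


μ = E[X] = 35/13, a = 9.
Markov: P[X ≥ 9] ≤ μ/a = (35/13)/9 = 35/117.
Numerically: ≈ 0.299.
(Since a = 9 > μ = 2.692, the bound 35/117 is < 1 and informative.)

P[X ≥ 9] ≤ 35/117 ≈ 0.299.


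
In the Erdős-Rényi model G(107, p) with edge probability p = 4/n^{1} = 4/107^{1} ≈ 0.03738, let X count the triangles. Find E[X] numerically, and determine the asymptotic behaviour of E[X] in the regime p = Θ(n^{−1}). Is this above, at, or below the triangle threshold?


Number of potential triangles: C(107, 3) = 198485.
Each occurs with probability p³ ≈ (0.03738)³ ≈ 5.224306e-05.
By linearity: E[X] = C(107, 3)·p³ ≈ 198485 · 5.224306e-05 ≈ 10.3695.
Here α = 1, so p = 4/n is exactly at the triangle threshold p ~ 1/n. Asymptotically E[X] → c³/6 = 4³/6 = 32/3 ≈ 10.6667, a bounded constant. In this regime the triangle count is asymptotically Poisson(c³/6).

E[X] ≈ 10.3695; in regime p = Θ(1/n^{1}) E[X] stays bounded (at the triangle threshold p ~ 1/n).


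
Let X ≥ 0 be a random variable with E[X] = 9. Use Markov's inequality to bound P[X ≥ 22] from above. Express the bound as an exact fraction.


μ = E[X] = 9, a = 22.
Markov: P[X ≥ 22] ≤ μ/a = (9)/22 = 9/22.
Numerically: ≈ 0.409091.
(Since a = 22 > μ = 9.000000, the bound 9/22 is < 1 and informative.)

P[X ≥ 22] ≤ 9/22 ≈ 0.409091.


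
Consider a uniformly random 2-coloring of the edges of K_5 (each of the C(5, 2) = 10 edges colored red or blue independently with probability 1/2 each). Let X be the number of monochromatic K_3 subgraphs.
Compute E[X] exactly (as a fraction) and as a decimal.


Let X = Σ_S X_S over the C(5, 3) = 10 subsets S of size 3, where X_S = 1 if the K_3 on S is monochromatic.
For a fixed S, the K_3 on S has C(3, 2) = 3 edges. P[all 3 edges red] = (1/2)^3, and likewise for blue, so P[monochromatic] = 2·(1/2)^3 = 2^{1 − 3} = 1/4.
By linearity: E[X] = C(5, 3) · 2^{1 − 3} = 10 · 1/4 = 5/2.
Numerically: E[X] ≈ 2.500.

E[X] = C(5,3)·2^(1−C(3,2)) = 5/2 ≈ 2.500.


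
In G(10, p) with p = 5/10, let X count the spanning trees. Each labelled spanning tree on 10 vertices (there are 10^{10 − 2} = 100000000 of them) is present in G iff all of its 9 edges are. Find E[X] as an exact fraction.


K_10 has 10^{10 − 2} = 100000000 labelled spanning trees.
For each such spanning tree H, let X_H = 1 if all 9 edges of H are present in G. Then P[X_H = 1] = p^{9} = (1/2)^{9} = 1/512.
By linearity: E[X] = Σ_H E[X_H] = 100000000 · p^{9} = 100000000 · 1/512 = 390625/2.
Numerically: E[X] ≈ 1.9531e+05.

E[X] = 100000000 · (1/2)^{9} = 390625/2 ≈ 1.9531e+05.


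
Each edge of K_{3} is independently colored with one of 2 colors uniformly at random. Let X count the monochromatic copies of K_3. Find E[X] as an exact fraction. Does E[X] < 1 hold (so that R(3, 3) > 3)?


E[X] = C(3, 3) · 2^{1 − 3} = 1 · 2^{−2} = 1/4.
As a reduced fraction: E[X] = 1/4 ≈ 0.250.
Is E[X] < 1? YES.
Since E[X] < 1, there exists a 2-coloring of K_{3} with no monochromatic K_3; hence R(3, 3) > 3.

E[X] = 1/4 ≈ 0.250; E[X] < 1, so R(3, 3) > 3.


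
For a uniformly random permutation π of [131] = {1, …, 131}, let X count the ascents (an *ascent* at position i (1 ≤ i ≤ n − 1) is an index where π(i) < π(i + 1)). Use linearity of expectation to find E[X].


Write X = Σ X_I over i = 1, …, 130, with X_I the indicator of one ascent.
There are 130 indicators.
For each fixed i, the pair (π(i), π(i+1)) is a uniformly random ordered pair of distinct values from {1, …, 131}; by symmetry P[π(i) < π(i+1)] = 1/2.
By linearity: E[X] = 130 · (1/2) = (131 − 1) · (1/2) = 65 ≈ 65.000000.

E[X] = 65 = 65.000000.


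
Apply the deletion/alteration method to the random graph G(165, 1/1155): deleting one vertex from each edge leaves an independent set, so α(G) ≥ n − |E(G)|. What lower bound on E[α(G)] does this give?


E[|E(G)|] = C(165, 2)·p = 13530 · (1/1155) = 82/7.
E[α(G)] ≥ n − E[|E(G)|] = 165 − 82/7 = 1073/7.
Numerically: ≈ 153.285714.
(This is only a lower bound; the true E[α(G)] may be larger.)

E[α(G)] ≥ 1073/7 ≈ 153.285714.


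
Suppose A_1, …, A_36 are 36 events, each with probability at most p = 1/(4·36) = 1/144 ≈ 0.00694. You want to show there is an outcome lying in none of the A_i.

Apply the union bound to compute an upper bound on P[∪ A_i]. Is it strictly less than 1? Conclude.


Union bound: P[∪_{i=1}^{36} A_i] ≤ Σ_i P[A_i] ≤ 36·p = 36·(1/144) = 1/4.
Numerically: 1/4 ≈ 0.25000.
Is 1/4 < 1? YES.
Since P[∪ A_i] ≤ 1/4 < 1, the complement has P[∩ A_i^c] ≥ 1 − 1/4 = 3/4 > 0, so some outcome avoids every A_i.

36·p = 1/4 ≈ 0.25000; existence CERTIFIED by the union bound.


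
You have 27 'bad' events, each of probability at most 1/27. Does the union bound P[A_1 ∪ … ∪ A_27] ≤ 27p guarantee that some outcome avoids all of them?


Union bound: P[∪_{i=1}^{27} A_i] ≤ Σ_i P[A_i] ≤ 27·p = 27·(1/27) = 1.
Numerically: 1 ≈ 1.000000.
Is 1 < 1? NO.
Since the bound 1 is ≥ 1, the union bound is uninformative here; it does NOT by itself certify existence.

27·p = 1 ≈ 1.000000; existence NOT certified by the union bound.


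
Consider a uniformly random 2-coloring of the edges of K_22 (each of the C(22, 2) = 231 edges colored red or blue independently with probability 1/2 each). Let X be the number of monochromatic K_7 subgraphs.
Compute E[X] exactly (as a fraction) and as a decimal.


Let X = Σ_S X_S over the C(22, 7) = 170544 subsets S of size 7, where X_S = 1 if the K_7 on S is monochromatic.
For a fixed S, the K_7 on S has C(7, 2) = 21 edges. P[all 21 edges red] = (1/2)^21, and likewise for blue, so P[monochromatic] = 2·(1/2)^21 = 2^{1 − 21} = 1/1048576.
By linearity of expectation: E[X] = C(22, 7) · 2^{1 − 21} = 170544 · 1/1048576 = 10659/65536.
Numerically: E[X] ≈ 0.1626.

E[X] = C(22,7)·2^(1−C(7,2)) = 10659/65536 ≈ 0.1626.


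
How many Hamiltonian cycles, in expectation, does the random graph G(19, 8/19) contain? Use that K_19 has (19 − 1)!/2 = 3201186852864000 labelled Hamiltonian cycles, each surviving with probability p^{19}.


K_19 has (19 − 1)!/2 = 3201186852864000 labelled Hamiltonian cycles.
For each such Hamiltonian cycle H, let X_H = 1 if all 19 edges of H are present in G. Then P[X_H = 1] = p^{19} = (8/19)^{19} = 144115188075855872/1978419655660313589123979.
By linearity: E[X] = Σ_H E[X_H] = 3201186852864000 · p^{19} = 3201186852864000 · 144115188075855872/1978419655660313589123979 = 461339645366452518590934417408000/1978419655660313589123979.
Numerically: E[X] ≈ 2.33186e+08.

E[X] = 3201186852864000 · (8/19)^{19} = 461339645366452518590934417408000/1978419655660313589123979 ≈ 2.33186e+08.


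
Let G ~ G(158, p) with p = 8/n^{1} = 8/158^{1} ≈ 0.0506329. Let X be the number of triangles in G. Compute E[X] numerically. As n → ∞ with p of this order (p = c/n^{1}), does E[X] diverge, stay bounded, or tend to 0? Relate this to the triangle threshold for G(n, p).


Number of potential triangles: C(158, 3) = 644956.
Each occurs with probability p³ ≈ (0.0506329)³ ≈ 1.29807175e-04.
By linearity: E[X] = C(158, 3)·p³ ≈ 644956 · 1.29807175e-04 ≈ 83.719917.
Here α = 1, so p = 8/n is exactly at the triangle threshold p ~ 1/n. Asymptotically E[X] → c³/6 = 8³/6 = 256/3 ≈ 85.333333, a bounded constant. In this regime the triangle count is asymptotically Poisson(c³/6).

E[X] ≈ 83.719917; in regime p = Θ(1/n^{1}) E[X] stays bounded (at the triangle threshold p ~ 1/n).
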